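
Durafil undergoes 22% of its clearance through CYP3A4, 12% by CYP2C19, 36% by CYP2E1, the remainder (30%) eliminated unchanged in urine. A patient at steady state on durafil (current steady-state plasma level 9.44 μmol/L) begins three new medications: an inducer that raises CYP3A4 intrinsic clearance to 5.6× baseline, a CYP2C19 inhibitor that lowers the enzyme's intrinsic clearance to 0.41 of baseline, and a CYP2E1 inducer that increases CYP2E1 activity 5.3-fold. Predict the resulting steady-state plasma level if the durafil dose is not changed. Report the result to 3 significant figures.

CYP3A4: 0.22 × 5.6 = 1.232
CYP2C19: 0.12 × 0.41 = 0.0492
CYP2E1: 0.36 × 5.3 = 1.908
Other: 0.3 (unchanged)
CL_new/CL_old = 1.232 + 0.0492 + 1.908 + 0.3 = 3.4892.
New steady-state plasma level = 9.44 / 3.4892 = 2.71 μmol/L (concentration scales inversely with clearance).

2.71 μmol/L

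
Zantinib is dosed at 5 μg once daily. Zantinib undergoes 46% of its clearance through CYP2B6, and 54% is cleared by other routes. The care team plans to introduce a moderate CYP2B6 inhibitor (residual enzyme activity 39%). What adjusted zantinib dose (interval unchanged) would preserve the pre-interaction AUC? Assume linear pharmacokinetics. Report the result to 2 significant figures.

The CYP2B6 pathway (46% of clearance) falls to 0.39× activity: 0.46 × 0.39 = 0.1794.
The remaining 54% of clearance is unaffected.
Relative clearance = 0.1794 + 0.54 = 0.7194.
Exposure is unchanged when dose changes in proportion to clearance. New dose = 5 μg × 0.7194 = 3.6 μg.

3.6 μg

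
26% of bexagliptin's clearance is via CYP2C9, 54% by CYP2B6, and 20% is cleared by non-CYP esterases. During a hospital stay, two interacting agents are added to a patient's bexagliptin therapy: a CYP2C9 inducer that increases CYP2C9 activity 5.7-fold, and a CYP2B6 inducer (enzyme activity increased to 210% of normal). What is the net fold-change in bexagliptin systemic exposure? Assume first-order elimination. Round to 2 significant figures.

0.36

CYP2C9: 0.26 × 5.7 = 1.482
CYP2B6: 0.54 × 2.1 = 1.134
Other: 0.2 (unchanged)
New clearance relative to baseline: 1.482 + 1.134 + 0.2 = 2.816.
Systemic exposure ∝ 1/CL: fold-change = 1 / 2.816 = 0.36.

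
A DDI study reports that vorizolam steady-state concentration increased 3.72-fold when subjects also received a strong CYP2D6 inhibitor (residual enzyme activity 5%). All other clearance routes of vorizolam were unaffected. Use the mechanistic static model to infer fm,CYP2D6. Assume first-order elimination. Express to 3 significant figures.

0.770

Let fm be the CYP2D6 fraction. New clearance relative to baseline = fm × 0.05 + (1 − fm).
Steady-state concentration ratio = 1 / (new CL fraction), so new CL fraction = 1 / 3.72 = 0.2688.
fm × 0.05 + 1 − fm = 0.2688  ⇒  fm × (0.05 − 1) = −0.7312  ⇒  fm = 0.770.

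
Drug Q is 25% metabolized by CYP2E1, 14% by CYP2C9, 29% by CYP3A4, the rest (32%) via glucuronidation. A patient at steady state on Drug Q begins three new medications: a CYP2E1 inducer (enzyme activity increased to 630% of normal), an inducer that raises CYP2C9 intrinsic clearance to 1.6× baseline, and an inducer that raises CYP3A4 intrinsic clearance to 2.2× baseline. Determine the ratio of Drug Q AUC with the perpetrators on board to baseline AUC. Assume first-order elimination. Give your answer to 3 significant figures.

CYP2E1: 0.25 × 6.3 = 1.575
CYP2C9: 0.14 × 1.6 = 0.224
CYP3A4: 0.29 × 2.2 = 0.638
Other: 0.32 (unchanged)
CL_new/CL_old = 1.575 + 0.224 + 0.638 + 0.32 = 2.757.
Net AUC ratio = 1 / 2.757 = 0.363.

0.363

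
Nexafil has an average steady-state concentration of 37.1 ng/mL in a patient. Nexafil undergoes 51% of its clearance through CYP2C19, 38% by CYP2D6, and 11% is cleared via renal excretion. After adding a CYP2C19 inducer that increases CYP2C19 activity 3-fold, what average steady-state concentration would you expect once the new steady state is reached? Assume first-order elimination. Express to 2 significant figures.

18 ng/mL

The CYP2C19 pathway (51% of clearance) is boosted to 3× activity: 0.51 × 3 = 1.53.
CYP2D6 (38%) and the residual 11% are unaffected.
Relative clearance = 1.53 + 0.38 + 0.11 = 2.02.
With dosing unchanged, average steady-state concentration scales as 1/CL: 37.1 / 2.02 = 18 ng/mL.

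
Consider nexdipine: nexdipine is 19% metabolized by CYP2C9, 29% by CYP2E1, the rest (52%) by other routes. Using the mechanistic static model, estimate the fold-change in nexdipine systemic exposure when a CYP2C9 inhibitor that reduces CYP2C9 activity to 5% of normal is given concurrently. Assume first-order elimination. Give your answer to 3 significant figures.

1.22

The CYP2C9 pathway (19% of clearance) drops to 0.05× activity: 0.19 × 0.05 = 0.0095.
CYP2E1 (29%) and the residual 52% are unaffected.
New clearance relative to baseline: 0.0095 + 0.29 + 0.52 = 0.8195.
Systemic exposure ratio = CL_old/CL_new = 1 / 0.8195 = 1.22.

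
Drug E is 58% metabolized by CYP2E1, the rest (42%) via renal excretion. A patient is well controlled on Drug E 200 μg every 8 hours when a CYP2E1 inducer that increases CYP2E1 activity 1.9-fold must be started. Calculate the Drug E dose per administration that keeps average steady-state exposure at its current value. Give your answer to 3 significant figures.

The CYP2E1 pathway (58% of clearance) rises to 1.9× activity: 0.58 × 1.9 = 1.102.
The remaining 42% of clearance is unaffected.
Relative clearance = 1.102 + 0.42 = 1.522.
To maintain the same steady-state level, dose must scale with clearance: new dose = 200 × 1.522 = 304 μg.

304 μg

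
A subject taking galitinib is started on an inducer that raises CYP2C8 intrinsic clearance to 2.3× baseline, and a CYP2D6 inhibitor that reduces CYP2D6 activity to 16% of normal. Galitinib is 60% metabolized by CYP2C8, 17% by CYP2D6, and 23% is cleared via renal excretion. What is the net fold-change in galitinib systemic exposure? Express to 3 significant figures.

0.611

The CYP2C8 pathway (60% of clearance) rises to 2.3× activity: 0.6 × 2.3 = 1.38.
The CYP2D6 pathway (17% of clearance) is reduced to 0.16× activity: 0.17 × 0.16 = 0.0272.
Non-CYP routes (23%) are unchanged.
New clearance relative to baseline: 1.38 + 0.0272 + 0.23 = 1.6372.
Because systemic exposure varies inversely with clearance, the combined effect is 1 / 1.6372 = 0.611.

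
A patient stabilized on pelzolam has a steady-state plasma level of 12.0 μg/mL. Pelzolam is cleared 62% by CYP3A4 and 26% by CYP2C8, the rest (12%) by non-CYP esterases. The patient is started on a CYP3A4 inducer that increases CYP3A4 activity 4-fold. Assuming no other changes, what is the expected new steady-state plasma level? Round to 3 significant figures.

4.20 μg/mL

CYP3A4: 0.62 × 4 = 2.48
CYP2C8: 0.26 (unchanged)
Other: 0.12 (unchanged)
CL_new/CL_old = 2.48 + 0.26 + 0.12 = 2.86.
New steady-state plasma level = baseline ÷ relative clearance = 12.0 / 2.86 = 4.20 μg/mL.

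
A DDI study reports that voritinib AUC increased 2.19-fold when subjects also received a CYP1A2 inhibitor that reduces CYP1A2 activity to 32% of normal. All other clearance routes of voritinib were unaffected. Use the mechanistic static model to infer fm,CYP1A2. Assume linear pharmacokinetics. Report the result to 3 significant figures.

0.799

Write x for the fraction cleared via CYP1A2. The observed AUC change means clearance fell to 1/2.19 = 0.4566 of baseline.
Only the CYP1A2 route changed, so 0.4566 = x·0.32 + (1 − x), giving x = 0.799.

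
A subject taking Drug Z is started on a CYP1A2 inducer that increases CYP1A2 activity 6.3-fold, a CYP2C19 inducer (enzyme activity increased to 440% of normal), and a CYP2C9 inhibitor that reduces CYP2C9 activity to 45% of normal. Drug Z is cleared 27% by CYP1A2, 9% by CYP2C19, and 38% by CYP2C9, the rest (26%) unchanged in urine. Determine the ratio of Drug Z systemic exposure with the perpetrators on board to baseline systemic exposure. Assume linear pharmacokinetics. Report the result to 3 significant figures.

The CYP1A2 pathway (27% of clearance) rises to 6.3× activity: 0.27 × 6.3 = 1.701.
The CYP2C19 pathway (9% of clearance) is boosted to 4.4× activity: 0.09 × 4.4 = 0.396.
The CYP2C9 pathway (38% of clearance) is reduced to 0.45× activity: 0.38 × 0.45 = 0.171.
Non-CYP routes (26%) are unchanged.
New clearance relative to baseline: 1.701 + 0.396 + 0.171 + 0.26 = 2.528.
Net systemic exposure ratio = 1 / 2.528 = 0.396.

0.396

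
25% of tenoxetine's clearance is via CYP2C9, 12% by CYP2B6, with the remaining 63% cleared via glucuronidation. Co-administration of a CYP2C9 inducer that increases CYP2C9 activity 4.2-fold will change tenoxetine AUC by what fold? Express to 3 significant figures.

The CYP2C9 pathway (25% of clearance) rises to 4.2× activity: 0.25 × 4.2 = 1.05.
CYP2B6 (12%) and the residual 63% are unaffected.
CL_new/CL_old = 1.05 + 0.12 + 0.63 = 1.8.
AUC is inversely proportional to clearance, so the fold-change is 1 / 1.8 = 0.556.

0.556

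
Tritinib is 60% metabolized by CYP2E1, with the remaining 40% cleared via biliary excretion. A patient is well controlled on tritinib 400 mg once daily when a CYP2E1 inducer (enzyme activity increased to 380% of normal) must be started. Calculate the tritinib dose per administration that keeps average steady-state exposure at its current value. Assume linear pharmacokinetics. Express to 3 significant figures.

The CYP2E1 pathway (60% of clearance) is boosted to 3.8× activity: 0.6 × 3.8 = 2.28.
The remaining 40% of clearance is unaffected.
Relative clearance = 2.28 + 0.4 = 2.68.
Exposure is unchanged when dose changes in proportion to clearance. New dose = 400 mg × 2.68 = 1.07 × 10³ mg.

1.07 × 10³ mg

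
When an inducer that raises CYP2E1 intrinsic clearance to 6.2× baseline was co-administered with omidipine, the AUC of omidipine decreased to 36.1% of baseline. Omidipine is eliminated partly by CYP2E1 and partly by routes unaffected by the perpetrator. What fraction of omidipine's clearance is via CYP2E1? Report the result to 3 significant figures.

CL'/CL = 1 / 0.361 = 2.77
6.2·fm + (1 − fm) = 2.77
fm = (2.77 − 1) / (6.2 − 1) = 0.340

0.340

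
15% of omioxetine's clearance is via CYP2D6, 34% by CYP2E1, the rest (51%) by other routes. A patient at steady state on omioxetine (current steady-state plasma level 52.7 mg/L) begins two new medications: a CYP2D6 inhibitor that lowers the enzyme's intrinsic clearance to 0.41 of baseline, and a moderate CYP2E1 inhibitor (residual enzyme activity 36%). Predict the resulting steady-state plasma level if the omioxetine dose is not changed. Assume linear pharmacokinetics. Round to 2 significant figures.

76 mg/L

The CYP2D6 pathway (15% of clearance) falls to 0.41× activity: 0.15 × 0.41 = 0.0615.
The CYP2E1 pathway (34% of clearance) is reduced to 0.36× activity: 0.34 × 0.36 = 0.1224.
The remaining 51% of clearance is unaffected.
New clearance relative to baseline: 0.0615 + 0.1224 + 0.51 = 0.6939.
New steady-state plasma level = 52.7 / 0.6939 = 76 mg/L (concentration scales inversely with clearance).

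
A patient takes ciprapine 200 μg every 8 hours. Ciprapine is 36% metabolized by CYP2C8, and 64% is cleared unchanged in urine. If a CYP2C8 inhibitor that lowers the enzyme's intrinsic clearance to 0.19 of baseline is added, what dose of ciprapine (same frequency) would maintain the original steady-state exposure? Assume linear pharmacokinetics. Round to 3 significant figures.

The CYP2C8 pathway (36% of clearance) is reduced to 0.19× activity: 0.36 × 0.19 = 0.0684.
Non-CYP routes (64%) are unchanged.
New clearance relative to baseline: 0.0684 + 0.64 = 0.7084.
Css,avg = (dose rate)/CL, so holding Css fixed requires dose ∝ CL: 200 × 0.7084 = 142 μg.

142 μg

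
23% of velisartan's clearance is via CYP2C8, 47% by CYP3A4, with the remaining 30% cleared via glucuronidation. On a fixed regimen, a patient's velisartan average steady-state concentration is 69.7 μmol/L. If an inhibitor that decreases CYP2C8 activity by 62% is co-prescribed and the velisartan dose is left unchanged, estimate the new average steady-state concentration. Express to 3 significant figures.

The CYP2C8 pathway (23% of clearance) drops to 0.38× activity: 0.23 × 0.38 = 0.0874.
CYP3A4 (47%) and the residual 30% are unaffected.
CL_new/CL_old = 0.0874 + 0.47 + 0.3 = 0.8574.
New average steady-state concentration = baseline ÷ relative clearance = 69.7 / 0.8574 = 81.3 μmol/L.

81.3 μmol/L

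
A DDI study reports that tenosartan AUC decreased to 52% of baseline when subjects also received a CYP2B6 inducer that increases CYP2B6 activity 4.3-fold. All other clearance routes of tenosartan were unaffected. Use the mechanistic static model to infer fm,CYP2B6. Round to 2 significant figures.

Let x = fm,CYP2B6. Because AUC ∝ 1/CL, relative clearance rose to 1/0.520 = 1.923.
Only the CYP2B6 route changed, so 1.923 = x·4.3 + (1 − x), giving x = 0.28.

0.28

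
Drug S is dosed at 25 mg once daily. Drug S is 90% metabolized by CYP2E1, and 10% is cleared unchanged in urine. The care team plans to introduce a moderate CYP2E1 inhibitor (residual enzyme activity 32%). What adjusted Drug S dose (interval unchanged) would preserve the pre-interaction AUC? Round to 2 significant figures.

The CYP2E1 pathway (90% of clearance) falls to 0.32× activity: 0.9 × 0.32 = 0.288.
The remaining 10% of clearance is unaffected.
CL_new/CL_old = 0.288 + 0.1 = 0.388.
Css,avg = (dose rate)/CL, so holding Css fixed requires dose ∝ CL: 25 × 0.388 = 9.7 mg.

9.7 mg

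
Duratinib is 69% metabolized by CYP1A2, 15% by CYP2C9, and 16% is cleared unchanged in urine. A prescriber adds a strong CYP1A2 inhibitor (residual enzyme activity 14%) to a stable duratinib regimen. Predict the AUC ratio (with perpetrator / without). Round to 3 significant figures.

2.46

The CYP1A2 pathway (69% of clearance) drops to 0.14× activity: 0.69 × 0.14 = 0.0966.
CYP2C9 (15%) and the residual 16% are unaffected.
CL_new/CL_old = 0.0966 + 0.15 + 0.16 = 0.4066.
Since AUC ∝ 1/CL, the ratio is 1 / 0.4066 = 2.46.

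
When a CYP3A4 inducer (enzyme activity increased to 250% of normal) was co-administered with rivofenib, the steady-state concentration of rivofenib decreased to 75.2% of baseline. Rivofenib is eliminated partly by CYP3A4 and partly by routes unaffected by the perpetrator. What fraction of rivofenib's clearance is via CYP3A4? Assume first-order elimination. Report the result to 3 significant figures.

0.220

CL'/CL = 1 / 0.752 = 1.33
2.5·fm + (1 − fm) = 1.33
fm = (1.33 − 1) / (2.5 − 1) = 0.220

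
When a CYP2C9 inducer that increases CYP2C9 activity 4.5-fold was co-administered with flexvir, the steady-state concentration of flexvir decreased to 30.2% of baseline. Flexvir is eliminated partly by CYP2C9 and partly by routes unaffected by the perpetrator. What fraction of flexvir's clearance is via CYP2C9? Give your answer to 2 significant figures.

0.66

CL'/CL = 1 / 0.302 = 3.311
4.5·fm + (1 − fm) = 3.311
fm = (3.311 − 1) / (4.5 − 1) = 0.66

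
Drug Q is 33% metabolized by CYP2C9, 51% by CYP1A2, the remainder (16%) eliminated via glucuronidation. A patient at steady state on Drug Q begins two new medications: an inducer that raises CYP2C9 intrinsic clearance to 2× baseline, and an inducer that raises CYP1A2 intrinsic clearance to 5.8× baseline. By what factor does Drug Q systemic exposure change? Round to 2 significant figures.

The CYP2C9 pathway (33% of clearance) is boosted to 2× activity: 0.33 × 2 = 0.66.
The CYP1A2 pathway (51% of clearance) is boosted to 5.8× activity: 0.51 × 5.8 = 2.958.
Non-CYP routes (16%) are unchanged.
CL_new/CL_old = 0.66 + 2.958 + 0.16 = 3.778.
Systemic exposure ∝ 1/CL: fold-change = 1 / 3.778 = 0.26.

0.26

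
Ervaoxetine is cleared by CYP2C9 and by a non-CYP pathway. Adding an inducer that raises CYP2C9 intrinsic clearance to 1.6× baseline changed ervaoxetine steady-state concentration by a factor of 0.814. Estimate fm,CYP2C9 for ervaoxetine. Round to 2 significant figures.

0.38

Call the CYP2C9 fraction fm. After the interaction, CL_new/CL_old = fm × 1.6 + (1 − fm).
Steady-state concentration ratio = 1 / (new CL fraction), so new CL fraction = 1 / 0.814 = 1.229.
fm × 1.6 + 1 − fm = 1.229  ⇒  fm × (1.6 − 1) = 0.2285  ⇒  fm = 0.38.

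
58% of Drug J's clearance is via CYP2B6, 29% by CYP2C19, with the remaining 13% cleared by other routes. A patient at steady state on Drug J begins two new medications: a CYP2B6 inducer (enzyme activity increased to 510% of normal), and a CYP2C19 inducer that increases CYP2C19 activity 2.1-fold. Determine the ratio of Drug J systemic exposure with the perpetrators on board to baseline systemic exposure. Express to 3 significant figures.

The CYP2B6 pathway (58% of clearance) rises to 5.1× activity: 0.58 × 5.1 = 2.958.
The CYP2C19 pathway (29% of clearance) is boosted to 2.1× activity: 0.29 × 2.1 = 0.609.
The remaining 13% of clearance is unaffected.
Relative clearance = 2.958 + 0.609 + 0.13 = 3.697.
Systemic exposure ∝ 1/CL: fold-change = 1 / 3.697 = 0.270.

0.270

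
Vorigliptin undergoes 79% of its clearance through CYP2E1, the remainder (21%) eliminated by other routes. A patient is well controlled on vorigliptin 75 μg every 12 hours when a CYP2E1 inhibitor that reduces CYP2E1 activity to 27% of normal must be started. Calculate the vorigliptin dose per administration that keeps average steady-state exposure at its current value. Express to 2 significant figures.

32 μg

The CYP2E1 pathway (79% of clearance) falls to 0.27× activity: 0.79 × 0.27 = 0.2133.
Non-CYP routes (21%) are unchanged.
CL_new/CL_old = 0.2133 + 0.21 = 0.4233.
Exposure is unchanged when dose changes in proportion to clearance. New dose = 75 μg × 0.4233 = 32 μg.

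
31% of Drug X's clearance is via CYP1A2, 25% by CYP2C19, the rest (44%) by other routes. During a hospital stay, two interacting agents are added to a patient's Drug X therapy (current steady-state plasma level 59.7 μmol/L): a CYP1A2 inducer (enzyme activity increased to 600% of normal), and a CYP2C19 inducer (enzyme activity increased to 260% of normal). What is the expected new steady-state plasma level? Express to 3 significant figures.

20.2 μmol/L

CYP1A2: 0.31 × 6 = 1.86
CYP2C19: 0.25 × 2.6 = 0.65
Other: 0.44 (unchanged)
New clearance relative to baseline: 1.86 + 0.65 + 0.44 = 2.95.
Dividing the baseline by the relative clearance: 59.7 / 2.95 = 20.2 μmol/L.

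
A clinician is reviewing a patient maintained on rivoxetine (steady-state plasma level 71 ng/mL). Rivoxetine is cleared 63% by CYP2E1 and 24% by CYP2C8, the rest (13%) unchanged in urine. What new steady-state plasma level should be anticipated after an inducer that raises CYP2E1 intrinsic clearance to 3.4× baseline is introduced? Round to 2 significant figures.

The CYP2E1 pathway (63% of clearance) is boosted to 3.4× activity: 0.63 × 3.4 = 2.142.
CYP2C8 (24%) and the residual 13% are unaffected.
Relative clearance = 2.142 + 0.24 + 0.13 = 2.512.
With dosing unchanged, steady-state plasma level scales as 1/CL: 71 / 2.512 = 28 ng/mL.

28 ng/mL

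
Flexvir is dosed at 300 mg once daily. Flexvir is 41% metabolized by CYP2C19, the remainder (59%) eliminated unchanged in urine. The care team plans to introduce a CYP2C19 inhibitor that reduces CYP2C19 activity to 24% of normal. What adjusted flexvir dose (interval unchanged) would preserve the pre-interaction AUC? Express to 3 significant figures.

207 mg

The CYP2C19 pathway (41% of clearance) is reduced to 0.24× activity: 0.41 × 0.24 = 0.0984.
The remaining 59% of clearance is unaffected.
New clearance relative to baseline: 0.0984 + 0.59 = 0.6884.
Exposure is unchanged when dose changes in proportion to clearance. New dose = 300 mg × 0.6884 = 207 mg.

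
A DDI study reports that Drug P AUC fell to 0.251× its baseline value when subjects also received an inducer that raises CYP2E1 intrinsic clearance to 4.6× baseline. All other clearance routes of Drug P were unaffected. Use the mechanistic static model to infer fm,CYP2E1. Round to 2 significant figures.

Write x for the fraction cleared via CYP2E1. The observed AUC change means clearance rose to 1/0.251 = 3.984 of baseline.
Only the CYP2E1 route changed, so 3.984 = x·4.6 + (1 − x), giving x = 0.83.

0.83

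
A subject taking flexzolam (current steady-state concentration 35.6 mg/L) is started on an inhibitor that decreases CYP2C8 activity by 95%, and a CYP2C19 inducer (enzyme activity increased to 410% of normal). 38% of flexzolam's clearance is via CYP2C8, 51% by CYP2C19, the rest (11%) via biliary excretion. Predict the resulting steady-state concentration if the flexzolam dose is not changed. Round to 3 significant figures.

The CYP2C8 pathway (38% of clearance) is reduced to 0.05× activity: 0.38 × 0.05 = 0.019.
The CYP2C19 pathway (51% of clearance) is boosted to 4.1× activity: 0.51 × 4.1 = 2.091.
The remaining 11% of clearance is unaffected.
New clearance relative to baseline: 0.019 + 2.091 + 0.11 = 2.22.
Steady-state concentration ∝ 1/CL: new value = 35.6 / 2.22 = 16.0 mg/L.

16.0 mg/L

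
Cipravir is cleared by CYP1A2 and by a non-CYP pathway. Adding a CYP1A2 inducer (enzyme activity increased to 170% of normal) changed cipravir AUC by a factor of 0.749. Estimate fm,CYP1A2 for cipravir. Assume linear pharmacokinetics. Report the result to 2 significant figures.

0.48

Let fm be the CYP1A2 fraction. New clearance relative to baseline = fm × 1.7 + (1 − fm).
AUC ratio = 1 / (new CL fraction), so new CL fraction = 1 / 0.749 = 1.335.
fm × 1.7 + 1 − fm = 1.335  ⇒  fm × (1.7 − 1) = 0.3351  ⇒  fm = 0.48.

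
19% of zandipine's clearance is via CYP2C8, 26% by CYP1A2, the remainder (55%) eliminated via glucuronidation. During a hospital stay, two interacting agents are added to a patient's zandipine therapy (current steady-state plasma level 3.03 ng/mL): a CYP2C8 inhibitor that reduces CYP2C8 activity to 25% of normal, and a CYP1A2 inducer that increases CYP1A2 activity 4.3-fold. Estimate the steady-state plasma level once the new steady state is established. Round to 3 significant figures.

CYP2C8: 0.19 × 0.25 = 0.0475
CYP1A2: 0.26 × 4.3 = 1.118
Other: 0.55 (unchanged)
Relative clearance = 0.0475 + 1.118 + 0.55 = 1.7155.
Dividing the baseline by the relative clearance: 3.03 / 1.7155 = 1.77 ng/mL.

1.77 ng/mL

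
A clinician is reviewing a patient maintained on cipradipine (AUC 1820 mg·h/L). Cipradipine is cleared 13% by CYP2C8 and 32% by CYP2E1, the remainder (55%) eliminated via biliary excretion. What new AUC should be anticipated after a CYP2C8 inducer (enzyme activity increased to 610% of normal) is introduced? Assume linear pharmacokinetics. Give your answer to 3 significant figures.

The CYP2C8 pathway (13% of clearance) rises to 6.1× activity: 0.13 × 6.1 = 0.793.
CYP2E1 (32%) and the residual 55% are unaffected.
CL_new/CL_old = 0.793 + 0.32 + 0.55 = 1.663.
New AUC = baseline ÷ relative clearance = 1820 / 1.663 = 1.09 × 10³ mg·h/L.

1.09 × 10³ mg·h/L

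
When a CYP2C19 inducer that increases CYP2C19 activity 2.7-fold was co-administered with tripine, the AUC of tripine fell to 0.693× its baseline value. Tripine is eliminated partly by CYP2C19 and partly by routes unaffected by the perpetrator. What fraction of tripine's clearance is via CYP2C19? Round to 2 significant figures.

Let x = fm,CYP2C19. Because AUC ∝ 1/CL, relative clearance rose to 1/0.693 = 1.443.
Setting x·2.7 + (1 − x) = 1.443 and solving: x = (1.443 − 1)/(2.7 − 1) = 0.26.

0.26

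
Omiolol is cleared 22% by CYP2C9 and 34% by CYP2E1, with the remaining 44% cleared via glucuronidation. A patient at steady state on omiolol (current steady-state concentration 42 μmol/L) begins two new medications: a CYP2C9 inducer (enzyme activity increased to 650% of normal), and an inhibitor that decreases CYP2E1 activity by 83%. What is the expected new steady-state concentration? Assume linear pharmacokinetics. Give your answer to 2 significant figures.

22 μmol/L

CYP2C9: 0.22 × 6.5 = 1.43
CYP2E1: 0.34 × 0.17 = 0.0578
Other: 0.44 (unchanged)
New clearance relative to baseline: 1.43 + 0.0578 + 0.44 = 1.9278.
Dividing the baseline by the relative clearance: 42 / 1.9278 = 22 μmol/L.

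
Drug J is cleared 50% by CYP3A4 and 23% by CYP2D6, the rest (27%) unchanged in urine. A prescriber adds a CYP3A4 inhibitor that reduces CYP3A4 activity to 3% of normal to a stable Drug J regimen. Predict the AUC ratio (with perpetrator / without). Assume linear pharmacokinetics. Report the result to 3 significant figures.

The CYP3A4 pathway (50% of clearance) drops to 0.03× activity: 0.5 × 0.03 = 0.015.
CYP2D6 (23%) and the residual 27% are unaffected.
New clearance relative to baseline: 0.015 + 0.23 + 0.27 = 0.515.
AUC is inversely proportional to clearance, so the fold-change is 1 / 0.515 = 1.94.

1.94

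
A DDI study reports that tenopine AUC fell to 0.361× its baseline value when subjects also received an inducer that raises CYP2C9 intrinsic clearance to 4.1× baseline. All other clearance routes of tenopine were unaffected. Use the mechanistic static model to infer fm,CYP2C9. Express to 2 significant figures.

CL'/CL = 1 / 0.361 = 2.77
4.1·fm + (1 − fm) = 2.77
fm = (2.77 − 1) / (4.1 − 1) = 0.57

0.57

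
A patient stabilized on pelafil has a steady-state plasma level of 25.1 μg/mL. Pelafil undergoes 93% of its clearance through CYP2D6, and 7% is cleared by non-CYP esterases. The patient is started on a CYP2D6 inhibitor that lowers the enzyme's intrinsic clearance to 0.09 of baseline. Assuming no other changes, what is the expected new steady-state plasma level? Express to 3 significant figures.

163 μg/mL

The CYP2D6 pathway (93% of clearance) is reduced to 0.09× activity: 0.93 × 0.09 = 0.0837.
The remaining 7% of clearance is unaffected.
Relative clearance = 0.0837 + 0.07 = 0.1537.
Steady-state plasma level ∝ 1/CL, so new value = 25.1 / 0.1537 = 163 μg/mL.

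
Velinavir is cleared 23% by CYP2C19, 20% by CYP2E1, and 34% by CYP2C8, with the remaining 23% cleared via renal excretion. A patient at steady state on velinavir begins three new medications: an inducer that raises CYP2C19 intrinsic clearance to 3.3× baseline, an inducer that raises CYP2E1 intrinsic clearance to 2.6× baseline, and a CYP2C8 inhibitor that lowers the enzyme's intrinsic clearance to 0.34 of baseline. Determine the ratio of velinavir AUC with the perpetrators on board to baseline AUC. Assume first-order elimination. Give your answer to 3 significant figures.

The CYP2C19 pathway (23% of clearance) rises to 3.3× activity: 0.23 × 3.3 = 0.759.
The CYP2E1 pathway (20% of clearance) is boosted to 2.6× activity: 0.2 × 2.6 = 0.52.
The CYP2C8 pathway (34% of clearance) falls to 0.34× activity: 0.34 × 0.34 = 0.1156.
Non-CYP routes (23%) are unchanged.
Relative clearance = 0.759 + 0.52 + 0.1156 + 0.23 = 1.6246.
Net AUC ratio = 1 / 1.6246 = 0.616.

0.616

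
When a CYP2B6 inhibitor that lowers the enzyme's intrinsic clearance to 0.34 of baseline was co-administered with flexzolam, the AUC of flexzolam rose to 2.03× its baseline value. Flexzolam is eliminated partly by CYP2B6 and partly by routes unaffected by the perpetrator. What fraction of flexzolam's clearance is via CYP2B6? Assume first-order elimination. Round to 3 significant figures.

CL'/CL = 1 / 2.03 = 0.4926
0.34·fm + (1 − fm) = 0.4926
fm = (0.4926 − 1) / (0.34 − 1) = 0.769

0.769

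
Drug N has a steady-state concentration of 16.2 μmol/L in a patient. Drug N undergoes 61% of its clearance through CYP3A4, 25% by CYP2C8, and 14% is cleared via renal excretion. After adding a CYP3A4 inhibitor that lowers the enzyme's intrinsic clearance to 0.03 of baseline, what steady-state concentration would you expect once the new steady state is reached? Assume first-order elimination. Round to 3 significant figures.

The CYP3A4 pathway (61% of clearance) drops to 0.03× activity: 0.61 × 0.03 = 0.0183.
CYP2C8 (25%) and the residual 14% are unaffected.
Relative clearance = 0.0183 + 0.25 + 0.14 = 0.4083.
Steady-state concentration ∝ 1/CL, so new value = 16.2 / 0.4083 = 39.7 μmol/L.

39.7 μmol/L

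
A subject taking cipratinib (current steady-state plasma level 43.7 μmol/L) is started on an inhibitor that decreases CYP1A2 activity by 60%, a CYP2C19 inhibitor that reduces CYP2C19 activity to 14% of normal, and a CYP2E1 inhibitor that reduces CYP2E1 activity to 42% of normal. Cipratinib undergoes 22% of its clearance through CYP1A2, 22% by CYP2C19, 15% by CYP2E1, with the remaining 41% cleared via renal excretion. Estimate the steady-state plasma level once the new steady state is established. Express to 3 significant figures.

73.8 μmol/L

CYP1A2: 0.22 × 0.4 = 0.088
CYP2C19: 0.22 × 0.14 = 0.0308
CYP2E1: 0.15 × 0.42 = 0.063
Other: 0.41 (unchanged)
New clearance relative to baseline: 0.088 + 0.0308 + 0.063 + 0.41 = 0.5918.
Steady-state plasma level ∝ 1/CL: new value = 43.7 / 0.5918 = 73.8 μmol/L.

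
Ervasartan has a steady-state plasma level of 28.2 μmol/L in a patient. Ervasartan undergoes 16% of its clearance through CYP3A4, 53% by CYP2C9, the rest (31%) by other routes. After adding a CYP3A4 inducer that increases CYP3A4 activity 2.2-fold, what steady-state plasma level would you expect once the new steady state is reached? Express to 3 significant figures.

The CYP3A4 pathway (16% of clearance) rises to 2.2× activity: 0.16 × 2.2 = 0.352.
CYP2C9 (53%) and the residual 31% are unaffected.
New clearance relative to baseline: 0.352 + 0.53 + 0.31 = 1.192.
Steady-state plasma level ∝ 1/CL, so new value = 28.2 / 1.192 = 23.7 μmol/L.

23.7 μmol/L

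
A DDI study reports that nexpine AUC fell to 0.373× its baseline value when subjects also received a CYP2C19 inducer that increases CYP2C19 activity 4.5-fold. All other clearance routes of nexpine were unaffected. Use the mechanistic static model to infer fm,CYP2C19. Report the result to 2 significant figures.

Write x for the fraction cleared via CYP2C19. The observed AUC change means clearance rose to 1/0.373 = 2.681 of baseline.
Setting x·4.5 + (1 − x) = 2.681 and solving: x = (2.681 − 1)/(4.5 − 1) = 0.48.

0.48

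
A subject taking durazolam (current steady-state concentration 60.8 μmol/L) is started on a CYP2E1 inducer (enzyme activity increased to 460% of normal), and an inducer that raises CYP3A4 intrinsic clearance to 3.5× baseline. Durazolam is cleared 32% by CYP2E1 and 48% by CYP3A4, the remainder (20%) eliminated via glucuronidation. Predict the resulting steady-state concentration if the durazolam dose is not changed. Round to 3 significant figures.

CYP2E1: 0.32 × 4.6 = 1.472
CYP3A4: 0.48 × 3.5 = 1.68
Other: 0.2 (unchanged)
Relative clearance = 1.472 + 1.68 + 0.2 = 3.352.
Dividing the baseline by the relative clearance: 60.8 / 3.352 = 18.1 μmol/L.

18.1 μmol/L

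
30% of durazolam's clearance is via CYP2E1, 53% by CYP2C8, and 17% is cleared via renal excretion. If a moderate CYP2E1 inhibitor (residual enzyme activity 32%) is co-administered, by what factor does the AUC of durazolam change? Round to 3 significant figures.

The CYP2E1 pathway (30% of clearance) is reduced to 0.32× activity: 0.3 × 0.32 = 0.096.
CYP2C8 (53%) and the residual 17% are unaffected.
Relative clearance = 0.096 + 0.53 + 0.17 = 0.796.
Since AUC ∝ 1/CL, the ratio is 1 / 0.796 = 1.26.

1.26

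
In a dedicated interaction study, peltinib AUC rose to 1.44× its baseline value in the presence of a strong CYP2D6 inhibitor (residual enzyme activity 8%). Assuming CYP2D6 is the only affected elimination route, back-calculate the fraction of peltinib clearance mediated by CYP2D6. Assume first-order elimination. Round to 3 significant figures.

0.332

Let fm be the CYP2D6 fraction. New clearance relative to baseline = fm × 0.08 + (1 − fm).
AUC ratio = 1 / (new CL fraction), so new CL fraction = 1 / 1.44 = 0.6944.
fm × 0.08 + 1 − fm = 0.6944  ⇒  fm × (0.08 − 1) = −0.3056  ⇒  fm = 0.332.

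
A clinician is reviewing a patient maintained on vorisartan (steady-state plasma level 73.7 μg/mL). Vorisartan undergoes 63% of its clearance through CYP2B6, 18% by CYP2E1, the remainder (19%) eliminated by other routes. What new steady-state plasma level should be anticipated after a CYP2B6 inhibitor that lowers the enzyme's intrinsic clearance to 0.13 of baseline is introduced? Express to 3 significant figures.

163 μg/mL

The CYP2B6 pathway (63% of clearance) is reduced to 0.13× activity: 0.63 × 0.13 = 0.0819.
CYP2E1 (18%) and the residual 19% are unaffected.
New clearance relative to baseline: 0.0819 + 0.18 + 0.19 = 0.4519.
Steady-state plasma level ∝ 1/CL, so new value = 73.7 / 0.4519 = 163 μg/mL.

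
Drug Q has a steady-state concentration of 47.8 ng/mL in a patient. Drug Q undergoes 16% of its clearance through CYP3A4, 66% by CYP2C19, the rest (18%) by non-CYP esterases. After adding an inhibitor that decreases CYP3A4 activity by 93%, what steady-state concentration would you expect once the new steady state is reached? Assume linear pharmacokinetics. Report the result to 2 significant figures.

The CYP3A4 pathway (16% of clearance) is reduced to 0.07× activity: 0.16 × 0.07 = 0.0112.
CYP2C19 (66%) and the residual 18% are unaffected.
New clearance relative to baseline: 0.0112 + 0.66 + 0.18 = 0.8512.
New steady-state concentration = baseline ÷ relative clearance = 47.8 / 0.8512 = 56 ng/mL.

56 ng/mL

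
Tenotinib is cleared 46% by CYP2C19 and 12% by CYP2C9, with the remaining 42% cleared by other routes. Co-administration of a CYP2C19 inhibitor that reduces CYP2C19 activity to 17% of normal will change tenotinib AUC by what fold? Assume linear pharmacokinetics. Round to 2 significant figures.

The CYP2C19 pathway (46% of clearance) falls to 0.17× activity: 0.46 × 0.17 = 0.0782.
CYP2C9 (12%) and the residual 42% are unaffected.
Relative clearance = 0.0782 + 0.12 + 0.42 = 0.6182.
AUC ratio = CL_old/CL_new = 1 / 0.6182 = 1.6.

1.6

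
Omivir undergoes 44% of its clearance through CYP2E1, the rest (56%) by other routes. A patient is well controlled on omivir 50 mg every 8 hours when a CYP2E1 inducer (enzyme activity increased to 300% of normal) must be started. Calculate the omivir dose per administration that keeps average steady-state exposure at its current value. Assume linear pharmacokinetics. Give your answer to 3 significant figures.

94.0 mg

The CYP2E1 pathway (44% of clearance) rises to 3× activity: 0.44 × 3 = 1.32.
The remaining 56% of clearance is unaffected.
Relative clearance = 1.32 + 0.56 = 1.88.
Css,avg = (dose rate)/CL, so holding Css fixed requires dose ∝ CL: 50 × 1.88 = 94.0 mg.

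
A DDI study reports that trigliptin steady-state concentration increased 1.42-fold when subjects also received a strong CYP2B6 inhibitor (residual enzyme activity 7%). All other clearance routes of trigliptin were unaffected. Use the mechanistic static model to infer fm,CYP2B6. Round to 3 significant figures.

0.318

CL'/CL = 1 / 1.42 = 0.7042
0.07·fm + (1 − fm) = 0.7042
fm = (0.7042 − 1) / (0.07 − 1) = 0.318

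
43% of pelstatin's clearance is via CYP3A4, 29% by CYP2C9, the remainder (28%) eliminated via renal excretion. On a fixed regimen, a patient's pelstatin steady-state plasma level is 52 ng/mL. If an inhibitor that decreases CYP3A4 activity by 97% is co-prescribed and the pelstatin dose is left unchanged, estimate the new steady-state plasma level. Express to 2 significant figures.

89 ng/mL

The CYP3A4 pathway (43% of clearance) is reduced to 0.03× activity: 0.43 × 0.03 = 0.0129.
CYP2C9 (29%) and the residual 28% are unaffected.
New clearance relative to baseline: 0.0129 + 0.29 + 0.28 = 0.5829.
New steady-state plasma level = baseline ÷ relative clearance = 52 / 0.5829 = 89 ng/mL.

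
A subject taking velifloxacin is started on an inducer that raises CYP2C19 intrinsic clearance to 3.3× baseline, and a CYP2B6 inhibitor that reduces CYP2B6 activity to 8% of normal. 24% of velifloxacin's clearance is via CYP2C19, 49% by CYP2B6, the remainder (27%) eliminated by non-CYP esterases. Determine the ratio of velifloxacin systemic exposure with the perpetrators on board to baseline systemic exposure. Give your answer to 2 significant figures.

0.91

CYP2C19: 0.24 × 3.3 = 0.792
CYP2B6: 0.49 × 0.08 = 0.0392
Other: 0.27 (unchanged)
CL_new/CL_old = 0.792 + 0.0392 + 0.27 = 1.1012.
Because systemic exposure varies inversely with clearance, the combined effect is 1 / 1.1012 = 0.91.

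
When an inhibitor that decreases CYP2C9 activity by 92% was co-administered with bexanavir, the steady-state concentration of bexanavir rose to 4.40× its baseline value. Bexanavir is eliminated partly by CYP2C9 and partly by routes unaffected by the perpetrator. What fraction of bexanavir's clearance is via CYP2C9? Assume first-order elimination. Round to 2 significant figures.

CL'/CL = 1 / 4.40 = 0.2273
0.08·fm + (1 − fm) = 0.2273
fm = (0.2273 − 1) / (0.08 − 1) = 0.84

0.84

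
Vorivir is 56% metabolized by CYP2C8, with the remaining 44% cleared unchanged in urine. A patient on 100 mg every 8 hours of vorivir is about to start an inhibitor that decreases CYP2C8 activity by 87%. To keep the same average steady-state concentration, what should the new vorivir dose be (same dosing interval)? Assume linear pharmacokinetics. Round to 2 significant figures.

CYP2C8: 0.56 × 0.13 = 0.0728
Other: 0.44 (unchanged)
Relative clearance = 0.0728 + 0.44 = 0.5128.
Exposure is unchanged when dose changes in proportion to clearance. New dose = 100 mg × 0.5128 = 51 mg.

51 mg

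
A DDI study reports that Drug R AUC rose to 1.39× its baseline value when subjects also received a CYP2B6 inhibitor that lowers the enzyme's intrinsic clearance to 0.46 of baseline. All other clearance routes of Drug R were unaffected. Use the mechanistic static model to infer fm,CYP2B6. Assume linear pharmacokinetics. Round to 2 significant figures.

CL'/CL = 1 / 1.39 = 0.7194
0.46·fm + (1 − fm) = 0.7194
fm = (0.7194 − 1) / (0.46 − 1) = 0.52

0.52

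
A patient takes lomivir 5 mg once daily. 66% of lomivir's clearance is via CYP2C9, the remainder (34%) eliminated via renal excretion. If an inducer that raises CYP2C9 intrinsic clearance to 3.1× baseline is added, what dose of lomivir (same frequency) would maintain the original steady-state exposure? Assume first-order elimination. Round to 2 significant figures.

The CYP2C9 pathway (66% of clearance) is boosted to 3.1× activity: 0.66 × 3.1 = 2.046.
Non-CYP routes (34%) are unchanged.
New clearance relative to baseline: 2.046 + 0.34 = 2.386.
To maintain the same steady-state level, dose must scale with clearance: new dose = 5 × 2.386 = 12 mg.

12 mg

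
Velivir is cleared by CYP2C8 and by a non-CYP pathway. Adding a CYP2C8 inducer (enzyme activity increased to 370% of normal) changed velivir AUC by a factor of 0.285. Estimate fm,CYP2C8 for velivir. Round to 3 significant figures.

0.929

CL'/CL = 1 / 0.285 = 3.509
3.7·fm + (1 − fm) = 3.509
fm = (3.509 − 1) / (3.7 − 1) = 0.929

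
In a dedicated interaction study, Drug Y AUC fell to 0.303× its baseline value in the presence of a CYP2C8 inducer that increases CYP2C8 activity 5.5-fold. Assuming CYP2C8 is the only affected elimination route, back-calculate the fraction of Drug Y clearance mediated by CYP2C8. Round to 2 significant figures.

CL'/CL = 1 / 0.303 = 3.3
5.5·fm + (1 − fm) = 3.3
fm = (3.3 − 1) / (5.5 − 1) = 0.51

0.51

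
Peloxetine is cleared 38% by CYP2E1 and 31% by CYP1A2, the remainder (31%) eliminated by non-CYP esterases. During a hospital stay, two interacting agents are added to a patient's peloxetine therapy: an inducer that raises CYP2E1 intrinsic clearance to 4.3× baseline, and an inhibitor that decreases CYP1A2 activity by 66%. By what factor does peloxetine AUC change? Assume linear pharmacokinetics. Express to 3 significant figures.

0.488

The CYP2E1 pathway (38% of clearance) rises to 4.3× activity: 0.38 × 4.3 = 1.634.
The CYP1A2 pathway (31% of clearance) falls to 0.34× activity: 0.31 × 0.34 = 0.1054.
Non-CYP routes (31%) are unchanged.
CL_new/CL_old = 1.634 + 0.1054 + 0.31 = 2.0494.
Net AUC ratio = 1 / 2.0494 = 0.488.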